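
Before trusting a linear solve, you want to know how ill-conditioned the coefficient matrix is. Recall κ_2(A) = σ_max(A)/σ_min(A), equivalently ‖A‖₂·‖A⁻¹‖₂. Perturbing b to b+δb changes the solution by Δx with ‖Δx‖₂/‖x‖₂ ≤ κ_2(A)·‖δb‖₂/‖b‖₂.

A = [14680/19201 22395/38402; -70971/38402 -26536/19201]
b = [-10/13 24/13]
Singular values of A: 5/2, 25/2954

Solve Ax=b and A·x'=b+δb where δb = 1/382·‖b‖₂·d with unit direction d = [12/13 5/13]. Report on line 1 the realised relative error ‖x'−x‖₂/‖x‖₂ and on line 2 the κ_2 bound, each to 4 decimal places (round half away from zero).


from the listed singular values, σ₁ = 5/2, σ_n = 25/2954
κ = σ_max/σ_min = (5/2)/(25/2954) = 295.4000
worst-case relative error ≤ 295.4000 × 1/382 = 0.7733
solve Ax = b  →  x = [-0.6400 -0.4800]
‖b‖ = 2.0000, ‖x‖ = 0.8000
δb = ε·‖b‖·d = [0.0048 0.0020]; solving A·Δx = δb gives ‖Δx‖ = 0.6186
realised ‖Δx‖/‖x‖ = 0.7733
tightness: 0.7733 against a bound of 0.7733; the bound is attained (ratio 1)

0.7733
0.7733


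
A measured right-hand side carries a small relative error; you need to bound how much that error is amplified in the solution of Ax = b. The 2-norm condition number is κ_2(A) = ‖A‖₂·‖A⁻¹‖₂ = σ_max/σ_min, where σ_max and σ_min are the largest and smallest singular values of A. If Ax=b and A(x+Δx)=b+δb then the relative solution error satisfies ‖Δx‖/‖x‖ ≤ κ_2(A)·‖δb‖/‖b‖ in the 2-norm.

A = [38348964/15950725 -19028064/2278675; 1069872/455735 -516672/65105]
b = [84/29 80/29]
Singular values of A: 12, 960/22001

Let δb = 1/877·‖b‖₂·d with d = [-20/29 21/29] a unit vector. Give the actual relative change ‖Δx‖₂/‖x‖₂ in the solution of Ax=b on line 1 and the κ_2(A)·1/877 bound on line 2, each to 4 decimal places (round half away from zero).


σ_max = 12, σ_min = 960/22001
condition number: 12 ÷ (960/22001) = 275.0125
κ_2(A)·‖δb‖/‖b‖ = 0.3136
solve Ax = b  →  x = [0.0933 -0.3200]
‖b‖₂ = 4.0000 and ‖x‖₂ = 0.3333
δb = ε·‖b‖·d = [-0.0031 0.0033]; solving A·Δx = δb gives ‖Δx‖ = 0.1045
realised ‖Δx‖/‖x‖ = 0.3136
so the bound is sharp here: realised error equals the bound

0.3136
0.3136


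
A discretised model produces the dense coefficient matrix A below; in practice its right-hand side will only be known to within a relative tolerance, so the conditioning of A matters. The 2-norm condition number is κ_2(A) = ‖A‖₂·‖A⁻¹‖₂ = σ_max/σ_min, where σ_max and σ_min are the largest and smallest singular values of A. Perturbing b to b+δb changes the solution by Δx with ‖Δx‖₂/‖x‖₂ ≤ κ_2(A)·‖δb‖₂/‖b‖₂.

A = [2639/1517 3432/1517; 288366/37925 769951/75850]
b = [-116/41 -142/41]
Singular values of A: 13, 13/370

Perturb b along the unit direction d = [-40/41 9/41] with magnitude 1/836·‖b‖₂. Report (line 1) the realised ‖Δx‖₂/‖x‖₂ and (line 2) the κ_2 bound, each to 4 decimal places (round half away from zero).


0.0027
0.4426

from the listed singular values, σ₁ = 13, σ_n = 13/370
condition number: 13 ÷ (13/370) = 370.0000
κ_2(A)·‖δb‖/‖b‖ = 0.4426
solve Ax = b  →  x = [-45.7231 33.9077]
2-norm of b is 4.4721; of x, 56.9239
with δb = [-0.0052 0.0012], A·Δx = δb → ‖Δx‖ = 0.1523
realised ‖Δx‖/‖x‖ = 0.0027
so the bound overstates the realised error by a factor of ≈ 165.4714 (computed from the unrounded values)


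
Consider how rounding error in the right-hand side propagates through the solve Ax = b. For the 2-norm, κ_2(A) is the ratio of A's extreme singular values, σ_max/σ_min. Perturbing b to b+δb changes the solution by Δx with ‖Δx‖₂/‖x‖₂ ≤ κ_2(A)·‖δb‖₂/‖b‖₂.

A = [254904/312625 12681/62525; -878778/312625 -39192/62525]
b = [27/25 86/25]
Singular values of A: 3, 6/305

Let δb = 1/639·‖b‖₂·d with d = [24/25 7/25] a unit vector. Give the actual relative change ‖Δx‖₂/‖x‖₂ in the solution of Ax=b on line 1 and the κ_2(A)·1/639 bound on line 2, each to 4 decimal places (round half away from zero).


σ_max = 3, σ_min = 6/305
κ_2(A) = 3 / (6/305) = 152.5000
perturbation bound = 152.5000·1/639 = 0.2387
solve Ax = b  →  x = [-23.2927 98.9675]
‖b‖₂ = 3.6056 and ‖x‖₂ = 101.6716
δb = ε·‖b‖·d = [0.0054 0.0016]; solving A·Δx = δb gives ‖Δx‖ = 0.2868
relative error = 0.0028
so the bound overstates the realised error by a factor of ≈ 84.5959 (computed from the unrounded values)

0.0028
0.2387


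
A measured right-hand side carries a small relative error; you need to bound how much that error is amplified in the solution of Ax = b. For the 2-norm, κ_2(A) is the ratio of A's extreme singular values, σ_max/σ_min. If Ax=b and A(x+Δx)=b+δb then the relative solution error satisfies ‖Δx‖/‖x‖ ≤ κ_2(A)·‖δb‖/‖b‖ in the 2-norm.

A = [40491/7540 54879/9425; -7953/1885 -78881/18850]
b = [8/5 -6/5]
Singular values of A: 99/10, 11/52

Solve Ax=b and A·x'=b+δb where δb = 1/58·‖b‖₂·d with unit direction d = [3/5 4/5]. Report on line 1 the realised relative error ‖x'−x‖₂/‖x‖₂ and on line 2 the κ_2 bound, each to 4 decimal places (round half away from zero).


0.8069
0.8069

largest singular value 99/10, smallest 11/52
κ_2(A) = (99/10) / (11/52) = 46.8000
κ_2(A)·‖δb‖/‖b‖ = 0.8069
solve Ax = b  →  x = [0.1393 0.1463]
2-norm of b is 2.0000; of x, 0.2020
re-solving with b+δb shifts x by Δx of norm 0.1630
realised ‖Δx‖/‖x‖ = 0.8069
tightness: 0.8069 against a bound of 0.8069; the bound is attained (ratio 1)


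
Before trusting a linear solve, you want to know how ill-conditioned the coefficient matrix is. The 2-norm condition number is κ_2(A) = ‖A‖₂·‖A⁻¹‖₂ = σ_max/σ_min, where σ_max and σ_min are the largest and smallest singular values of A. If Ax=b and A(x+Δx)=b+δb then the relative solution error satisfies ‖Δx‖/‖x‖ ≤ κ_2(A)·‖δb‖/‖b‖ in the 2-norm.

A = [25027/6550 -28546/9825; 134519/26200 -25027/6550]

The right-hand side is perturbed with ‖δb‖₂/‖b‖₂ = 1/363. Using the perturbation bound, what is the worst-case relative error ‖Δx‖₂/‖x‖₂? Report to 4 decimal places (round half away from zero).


0.5543

M = AᵀA = [1124678921/27457600 -632607479/20593200; -632607479/20593200 355866121/15444900]. tr(M)=632638729/9884736, det(M)=15625/154449
solving λ² − 632638729/9884736·λ + 15625/154449 = 0 gives λ = 64, 15625/9884736
κ = σ_max/σ_min = 8/(125/3144) = 201.2160
κ_2(A)·‖δb‖/‖b‖ = 0.5543


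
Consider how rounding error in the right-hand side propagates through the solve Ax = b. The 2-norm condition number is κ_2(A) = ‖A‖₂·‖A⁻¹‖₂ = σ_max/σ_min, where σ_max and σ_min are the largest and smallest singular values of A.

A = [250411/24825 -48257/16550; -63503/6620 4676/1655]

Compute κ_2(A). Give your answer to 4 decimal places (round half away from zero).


M = AᵀA = [1910632679761/9860490000 -23219334677/410853750; -23219334677/410853750 4515235649/273902500]. tr(M)=3317089861/15776784, det(M)=17682025/63107136
char-poly roots: 841/4 and 21025/15776784
κ = σ_max/σ_min = (29/2)/(145/3972) = 397.2000

397.2000


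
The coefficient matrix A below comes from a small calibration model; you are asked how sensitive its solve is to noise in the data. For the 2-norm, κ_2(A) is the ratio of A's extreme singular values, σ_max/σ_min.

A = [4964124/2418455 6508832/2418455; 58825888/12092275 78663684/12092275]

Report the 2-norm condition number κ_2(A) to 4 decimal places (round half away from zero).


297.6560

M = AᵀA = [24121587432976/865225530625 32161108243968/865225530625; 32161108243968/865225530625 42882233908624/865225530625]. tr(M)=2680152853664/34609021225, det(M)=93702400/1384360849
eigenvalues of AᵀA: λ = (tr ± √(tr²−4·det))/2 = 1936/25, 1210000/1384360849
κ_2(A) = √(λ_max/λ_min) = √((1936/25) / (1210000/1384360849)) = 297.6560


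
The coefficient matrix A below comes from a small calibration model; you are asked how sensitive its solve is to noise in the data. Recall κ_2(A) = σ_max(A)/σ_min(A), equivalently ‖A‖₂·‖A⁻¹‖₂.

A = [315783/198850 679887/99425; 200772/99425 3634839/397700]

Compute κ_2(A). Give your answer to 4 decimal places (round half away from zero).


M = AᵀA = [10438259481/1581652900 927333927/31633058; 927333927/31633058 824319835209/6326611600]. tr(M)=515212893/3763600, det(M)=187388721/376360000
solving λ² − 515212893/3763600·λ + 187388721/376360000 = 0 gives λ = 13689/100, 13689/3763600
so κ_2 = √((13689/100) / (13689/3763600)) = 194.0000

194.0000


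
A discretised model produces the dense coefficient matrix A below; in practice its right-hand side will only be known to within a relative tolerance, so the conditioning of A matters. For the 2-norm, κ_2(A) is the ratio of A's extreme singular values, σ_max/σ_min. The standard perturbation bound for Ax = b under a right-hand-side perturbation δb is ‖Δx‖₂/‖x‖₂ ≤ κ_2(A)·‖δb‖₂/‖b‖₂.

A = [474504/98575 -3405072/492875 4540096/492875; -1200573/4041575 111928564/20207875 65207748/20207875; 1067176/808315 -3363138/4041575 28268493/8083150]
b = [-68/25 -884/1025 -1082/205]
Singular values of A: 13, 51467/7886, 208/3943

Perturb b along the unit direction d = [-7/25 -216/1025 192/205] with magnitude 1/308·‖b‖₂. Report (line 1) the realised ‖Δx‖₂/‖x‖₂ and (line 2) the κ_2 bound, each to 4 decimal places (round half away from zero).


from the listed singular values, σ₁ = 13, σ_n = 208/3943
κ = σ_max/σ_min = 13/(208/3943) = 246.4375
κ_2(A)·‖δb‖/‖b‖ = 0.8001
solve Ax = b  →  x = [69.8757 17.4238 -23.7424]
‖b‖₂ = 6.0000 and ‖x‖₂ = 75.8282
δb = ε·‖b‖·d = [-0.0055 -0.0041 0.0182]; solving A·Δx = δb gives ‖Δx‖ = 0.3693
relative error = 0.0049
tightness: 0.0049 against a bound of 0.8001 (unrounded ratio ≈ 0.0061)

0.0049
0.8001


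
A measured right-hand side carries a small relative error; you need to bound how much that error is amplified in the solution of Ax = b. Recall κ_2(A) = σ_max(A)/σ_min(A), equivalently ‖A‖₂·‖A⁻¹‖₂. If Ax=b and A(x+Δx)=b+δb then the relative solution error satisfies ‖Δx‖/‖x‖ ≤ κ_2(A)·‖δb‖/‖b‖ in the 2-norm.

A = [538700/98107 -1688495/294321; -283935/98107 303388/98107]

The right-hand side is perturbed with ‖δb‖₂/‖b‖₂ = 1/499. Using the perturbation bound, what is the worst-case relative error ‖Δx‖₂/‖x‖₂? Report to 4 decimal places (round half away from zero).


M = AᵀA = [1283103025/33304441 -4041590560/99913323; -4041590560/99913323 12731535889/299739969]. tr(M)=28869754/356409, det(M)=5625/39601
eigenvalues of AᵀA: λ = (tr ± √(tr²−4·det))/2 = 81, 625/356409
κ_2(A) = √(λ_max/λ_min) = √(81 / (625/356409)) = 214.9200
worst-case relative error ≤ 214.9200 × 1/499 = 0.4307

0.4307


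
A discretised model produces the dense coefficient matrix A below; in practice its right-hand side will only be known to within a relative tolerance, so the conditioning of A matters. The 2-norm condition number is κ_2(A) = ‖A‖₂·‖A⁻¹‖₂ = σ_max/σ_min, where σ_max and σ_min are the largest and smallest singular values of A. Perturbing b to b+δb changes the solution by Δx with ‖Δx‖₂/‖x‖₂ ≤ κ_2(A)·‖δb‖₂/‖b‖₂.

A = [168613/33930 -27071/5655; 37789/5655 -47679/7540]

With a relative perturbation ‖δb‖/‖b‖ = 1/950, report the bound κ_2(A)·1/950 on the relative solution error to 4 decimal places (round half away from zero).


form AᵀA = [3193546021/46049796 -1013788825/15349932; -1013788825/15349932 1287400321/20466576] with trace 28966453/219024 and determinant 279841/876096
char-poly roots: 529/4 and 529/219024
κ = σ_max/σ_min = (23/2)/(23/468) = 234.0000
bound on ‖Δx‖/‖x‖: κ·ε = 234.0000·1/950 = 0.2463

0.2463


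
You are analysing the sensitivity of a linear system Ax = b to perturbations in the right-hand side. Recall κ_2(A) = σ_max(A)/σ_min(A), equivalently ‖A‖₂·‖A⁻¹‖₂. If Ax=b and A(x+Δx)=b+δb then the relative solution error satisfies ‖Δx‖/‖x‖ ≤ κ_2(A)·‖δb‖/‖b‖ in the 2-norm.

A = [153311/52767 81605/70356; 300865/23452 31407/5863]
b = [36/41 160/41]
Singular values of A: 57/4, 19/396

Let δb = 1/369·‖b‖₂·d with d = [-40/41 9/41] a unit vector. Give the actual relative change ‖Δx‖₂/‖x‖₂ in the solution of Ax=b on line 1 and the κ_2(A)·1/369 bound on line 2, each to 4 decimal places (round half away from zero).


σ_max = 57/4, σ_min = 19/396
κ_2(A) = (57/4) / (19/396) = 297.0000
κ_2(A)·‖δb‖/‖b‖ = 0.8049
solve Ax = b  →  x = [0.2591 0.1080]
2-norm of b is 4.0000; of x, 0.2807
with δb = [-0.0106 0.0024], A·Δx = δb → ‖Δx‖ = 0.2259
realised ‖Δx‖/‖x‖ = 0.8049
so the bound is sharp here: realised error equals the bound

0.8049
0.8049


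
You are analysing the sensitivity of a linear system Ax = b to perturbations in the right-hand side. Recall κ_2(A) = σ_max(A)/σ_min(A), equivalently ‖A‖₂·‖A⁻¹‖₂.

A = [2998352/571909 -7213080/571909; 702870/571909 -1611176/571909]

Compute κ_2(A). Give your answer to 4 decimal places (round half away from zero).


268.2500

M = AᵀA = [5641963684/194574601 -13539440880/194574601; -13539440880/194574601 32495188096/194574601]. tr(M)=225663620/1151329, det(M)=614656/1151329
λ_max, λ_min = (225663620/1151329 ± √50921238706393104/1325558466241)/2 = 196, 3136/1151329
σ_max=√196=14, σ_min=√(3136/1151329)=(56/1073) → κ = 268.2500


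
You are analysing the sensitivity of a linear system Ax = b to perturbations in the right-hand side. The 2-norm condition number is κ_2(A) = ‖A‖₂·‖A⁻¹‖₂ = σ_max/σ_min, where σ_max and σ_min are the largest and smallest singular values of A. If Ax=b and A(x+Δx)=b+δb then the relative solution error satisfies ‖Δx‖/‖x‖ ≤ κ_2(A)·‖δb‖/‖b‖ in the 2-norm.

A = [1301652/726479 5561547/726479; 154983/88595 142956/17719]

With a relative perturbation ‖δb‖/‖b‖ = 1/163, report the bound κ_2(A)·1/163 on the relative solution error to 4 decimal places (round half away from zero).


0.7497

AᵀA = [98376474249/15688815025 87324386688/3137763005; 87324386688/3137763005 77627138625/627552601]; tr = 1213001154/9333025, det = 10556001/9333025
λ_max, λ_min = (1213001154/9333025 ± √1470977721920399616/87105355650625)/2 = 3249/25, 3249/373321
so κ_2 = √((3249/25) / (3249/373321)) = 122.2000
worst-case relative error ≤ 122.2000 × 1/163 = 0.7497


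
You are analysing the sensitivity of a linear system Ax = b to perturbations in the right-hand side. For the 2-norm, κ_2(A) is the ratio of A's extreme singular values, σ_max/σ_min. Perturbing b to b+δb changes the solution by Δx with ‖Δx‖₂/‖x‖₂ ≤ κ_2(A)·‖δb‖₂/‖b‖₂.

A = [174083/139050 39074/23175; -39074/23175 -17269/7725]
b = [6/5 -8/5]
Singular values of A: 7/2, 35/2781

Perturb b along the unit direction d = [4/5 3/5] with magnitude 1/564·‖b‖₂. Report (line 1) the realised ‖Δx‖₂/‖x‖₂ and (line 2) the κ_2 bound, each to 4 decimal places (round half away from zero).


σ_max = 7/2, σ_min = 35/2781
κ_2(A) = (7/2) / (35/2781) = 278.1000
perturbation bound = 278.1000·1/564 = 0.4931
solve Ax = b  →  x = [0.3429 0.4571]
2-norm of b is 2.0000; of x, 0.5714
with δb = [0.0028 0.0021], A·Δx = δb → ‖Δx‖ = 0.2818
relative error = 0.4931
so the bound is sharp here: realised error equals the bound

0.4931
0.4931


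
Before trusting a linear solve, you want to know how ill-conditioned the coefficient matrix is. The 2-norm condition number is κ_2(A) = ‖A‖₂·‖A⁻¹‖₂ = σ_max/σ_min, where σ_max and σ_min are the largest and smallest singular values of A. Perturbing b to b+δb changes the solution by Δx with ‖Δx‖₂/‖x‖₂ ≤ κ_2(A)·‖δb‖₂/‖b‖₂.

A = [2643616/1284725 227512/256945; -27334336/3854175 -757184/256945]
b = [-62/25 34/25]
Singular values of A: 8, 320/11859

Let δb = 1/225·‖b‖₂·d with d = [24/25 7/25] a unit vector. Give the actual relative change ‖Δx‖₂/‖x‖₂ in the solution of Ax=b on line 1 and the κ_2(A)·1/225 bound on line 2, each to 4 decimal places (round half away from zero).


from the listed singular values, σ₁ = 8, σ_n = 320/11859
κ_2(A) = 8 / (320/11859) = 296.4750
perturbation bound = 296.4750·1/225 = 1.3177
solve Ax = b  →  x = [28.2764 -68.5135]
‖b‖ = 2.8284, ‖x‖ = 74.1192
δb = ε·‖b‖·d = [0.0121 0.0035]; solving A·Δx = δb gives ‖Δx‖ = 0.4659
dividing the unrounded norms, ‖Δx‖/‖x‖ = 0.0063
tightness: 0.0063 against a bound of 1.3177 (unrounded ratio ≈ 0.0048)

0.0063
1.3177


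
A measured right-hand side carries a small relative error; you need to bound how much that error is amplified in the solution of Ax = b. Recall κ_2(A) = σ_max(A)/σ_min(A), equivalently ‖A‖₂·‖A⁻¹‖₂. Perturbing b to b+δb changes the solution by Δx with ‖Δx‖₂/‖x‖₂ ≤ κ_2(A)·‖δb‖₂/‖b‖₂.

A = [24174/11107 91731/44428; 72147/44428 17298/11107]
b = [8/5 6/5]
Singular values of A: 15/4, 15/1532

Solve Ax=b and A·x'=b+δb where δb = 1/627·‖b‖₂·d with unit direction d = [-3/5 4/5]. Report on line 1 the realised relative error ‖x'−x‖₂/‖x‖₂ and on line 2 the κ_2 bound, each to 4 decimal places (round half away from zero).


largest singular value 15/4, smallest 15/1532
κ_2(A) = (15/4) / (15/1532) = 383.0000
κ_2(A)·‖δb‖/‖b‖ = 0.6108
solve Ax = b  →  x = [0.3862 0.3678]
‖b‖ = 2.0000, ‖x‖ = 0.5333
re-solving with b+δb shifts x by Δx of norm 0.3258
dividing the unrounded norms, ‖Δx‖/‖x‖ = 0.6108
so the bound is sharp here: realised error equals the bound

0.6108
0.6108


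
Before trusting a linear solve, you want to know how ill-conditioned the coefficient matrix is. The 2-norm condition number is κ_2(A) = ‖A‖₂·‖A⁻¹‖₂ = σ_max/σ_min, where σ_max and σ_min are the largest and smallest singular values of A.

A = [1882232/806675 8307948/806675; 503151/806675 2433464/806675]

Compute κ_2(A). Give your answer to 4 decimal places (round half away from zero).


196.7500

AᵀA = [6073533169/1041159289 26979016680/1041159289; 26979016680/1041159289 119909995216/1041159289]; tr = 74945585/619369, det = 234256/619369
λ_max, λ_min = (74945585/619369 ± √5616260347374369/383617958161)/2 = 121, 1936/619369
κ = σ_max/σ_min = 11/(44/787) = 196.7500


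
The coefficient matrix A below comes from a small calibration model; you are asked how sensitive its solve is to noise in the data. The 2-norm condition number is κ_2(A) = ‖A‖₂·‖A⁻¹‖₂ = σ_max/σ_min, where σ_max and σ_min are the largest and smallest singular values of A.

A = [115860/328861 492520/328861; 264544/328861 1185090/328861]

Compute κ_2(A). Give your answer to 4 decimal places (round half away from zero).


M = AᵀA = [493532944/639938209 2192732640/639938209; 2192732640/639938209 9745646500/639938209]. tr(M)=6091124/380689, det(M)=1600/380689
solving λ² − 6091124/380689·λ + 1600/380689 = 0 gives λ = 16, 100/380689
κ_2(A) = √(λ_max/λ_min) = √(16 / (100/380689)) = 246.8000

246.8000


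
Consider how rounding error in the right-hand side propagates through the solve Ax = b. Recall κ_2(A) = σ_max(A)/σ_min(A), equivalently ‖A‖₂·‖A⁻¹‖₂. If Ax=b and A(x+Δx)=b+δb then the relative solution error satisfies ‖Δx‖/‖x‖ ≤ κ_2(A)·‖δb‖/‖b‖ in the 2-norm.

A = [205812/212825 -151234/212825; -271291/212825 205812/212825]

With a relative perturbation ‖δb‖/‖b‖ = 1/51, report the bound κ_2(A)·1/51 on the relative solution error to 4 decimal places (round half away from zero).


2.6707

M = AᵀA = [4638295441/1811779225 -3478428612/1811779225; -3478428612/1811779225 2609212084/1811779225]. tr(M)=289900301/72471169, det(M)=62500/72471169
eigenvalues of AᵀA: λ = (tr ± √(tr²−4·det))/2 = 4, 15625/72471169
so κ_2 = √(4 / (15625/72471169)) = 136.2080
worst-case relative error ≤ 136.2080 × 1/51 = 2.6707


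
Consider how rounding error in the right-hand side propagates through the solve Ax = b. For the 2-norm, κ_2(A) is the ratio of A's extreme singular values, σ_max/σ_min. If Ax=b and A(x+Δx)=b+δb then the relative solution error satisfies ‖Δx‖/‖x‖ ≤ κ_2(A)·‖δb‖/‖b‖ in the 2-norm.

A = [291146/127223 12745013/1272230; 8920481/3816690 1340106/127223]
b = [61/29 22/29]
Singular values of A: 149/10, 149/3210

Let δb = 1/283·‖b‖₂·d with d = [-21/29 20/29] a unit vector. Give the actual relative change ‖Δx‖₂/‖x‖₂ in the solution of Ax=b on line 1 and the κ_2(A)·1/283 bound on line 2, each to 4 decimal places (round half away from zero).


largest singular value 149/10, smallest 149/3210
κ_2(A) = (149/10) / (149/3210) = 321.0000
bound on ‖Δx‖/‖x‖: κ·ε = 321.0000·1/283 = 1.1343
solve Ax = b  →  x = [21.0476 -4.5981]
‖b‖₂ = 2.2361 and ‖x‖₂ = 21.5440
with δb = [-0.0057 0.0054], A·Δx = δb → ‖Δx‖ = 0.1702
relative error = 0.0079
tightness: 0.0079 against a bound of 1.1343 (unrounded ratio ≈ 0.0070)

0.0079
1.1343


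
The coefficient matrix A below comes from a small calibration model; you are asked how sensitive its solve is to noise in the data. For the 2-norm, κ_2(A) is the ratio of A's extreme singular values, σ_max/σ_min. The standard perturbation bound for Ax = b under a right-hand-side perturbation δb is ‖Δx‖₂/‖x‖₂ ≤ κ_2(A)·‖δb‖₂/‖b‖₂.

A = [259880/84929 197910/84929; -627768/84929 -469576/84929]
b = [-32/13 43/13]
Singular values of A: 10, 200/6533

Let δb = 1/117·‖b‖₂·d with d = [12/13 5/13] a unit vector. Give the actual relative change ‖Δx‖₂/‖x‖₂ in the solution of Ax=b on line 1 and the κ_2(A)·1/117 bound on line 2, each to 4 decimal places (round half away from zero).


0.0352
2.7919

from the listed singular values, σ₁ = 10, σ_n = 200/6533
condition number: 10 ÷ (200/6533) = 326.6500
perturbation bound = 326.6500·1/117 = 2.7919
solve Ax = b  →  x = [19.2790 -26.3720]
‖b‖ = 4.1231, ‖x‖ = 32.6674
re-solving with b+δb shifts x by Δx of norm 1.1511
dividing the unrounded norms, ‖Δx‖/‖x‖ = 0.0352
tightness: 0.0352 against a bound of 2.7919 (unrounded ratio ≈ 0.0126)


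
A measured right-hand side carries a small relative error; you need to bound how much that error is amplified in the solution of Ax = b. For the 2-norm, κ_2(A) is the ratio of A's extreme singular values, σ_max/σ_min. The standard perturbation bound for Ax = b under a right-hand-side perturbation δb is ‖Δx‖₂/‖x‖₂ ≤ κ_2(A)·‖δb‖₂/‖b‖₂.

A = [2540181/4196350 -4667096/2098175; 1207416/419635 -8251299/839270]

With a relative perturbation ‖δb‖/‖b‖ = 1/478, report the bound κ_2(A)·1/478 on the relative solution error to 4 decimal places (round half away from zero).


AᵀA = [90563866281/10475522500 -77609764848/2618880625; -77609764848/2618880625 1064381629969/10475522500]; tr = 923956397/8380418, det = 13505625/67043344
solving λ² − 923956397/8380418·λ + 13505625/67043344 = 0 gives λ = 441/4, 30625/16760836
so κ_2 = √((441/4) / (30625/16760836)) = 245.6400
worst-case relative error ≤ 245.6400 × 1/478 = 0.5139

0.5139


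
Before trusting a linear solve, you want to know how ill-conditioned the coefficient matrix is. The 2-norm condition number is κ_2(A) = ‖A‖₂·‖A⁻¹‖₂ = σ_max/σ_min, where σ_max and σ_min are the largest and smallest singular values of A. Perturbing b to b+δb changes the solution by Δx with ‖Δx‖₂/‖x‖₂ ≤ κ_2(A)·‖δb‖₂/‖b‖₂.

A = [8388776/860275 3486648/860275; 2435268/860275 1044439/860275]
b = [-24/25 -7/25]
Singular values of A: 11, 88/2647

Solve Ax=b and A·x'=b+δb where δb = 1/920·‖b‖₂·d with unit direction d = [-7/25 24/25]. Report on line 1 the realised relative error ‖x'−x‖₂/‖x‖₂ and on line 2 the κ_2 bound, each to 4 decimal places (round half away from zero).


0.3596
0.3596

σ_max = 11, σ_min = 88/2647
κ = σ_max/σ_min = 11/(88/2647) = 330.8750
κ_2(A)·‖δb‖/‖b‖ = 0.3596
solve Ax = b  →  x = [-0.0839 -0.0350]
‖b‖₂ = 1.0000 and ‖x‖₂ = 0.0909
δb = ε·‖b‖·d = [-0.0003 0.0010]; solving A·Δx = δb gives ‖Δx‖ = 0.0327
relative error = 0.3596
realised/bound = 1 exactly: the bound is attained for this b and d


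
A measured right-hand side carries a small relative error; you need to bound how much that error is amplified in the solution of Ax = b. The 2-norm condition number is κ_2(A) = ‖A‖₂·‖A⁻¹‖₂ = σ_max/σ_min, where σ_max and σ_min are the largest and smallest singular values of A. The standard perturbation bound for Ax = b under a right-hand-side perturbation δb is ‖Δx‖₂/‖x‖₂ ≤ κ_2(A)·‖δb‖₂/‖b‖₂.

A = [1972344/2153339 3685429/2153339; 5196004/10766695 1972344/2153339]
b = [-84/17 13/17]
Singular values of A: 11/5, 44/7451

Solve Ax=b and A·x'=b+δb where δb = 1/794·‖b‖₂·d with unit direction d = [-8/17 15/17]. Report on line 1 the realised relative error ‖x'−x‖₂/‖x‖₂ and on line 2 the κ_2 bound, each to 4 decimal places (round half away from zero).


largest singular value 11/5, smallest 44/7451
κ = σ_max/σ_min = (11/5)/(44/7451) = 372.5500
worst-case relative error ≤ 372.5500 × 1/794 = 0.4692
solve Ax = b  →  x = [-449.1110 237.4652]
‖b‖₂ = 5.0000 and ‖x‖₂ = 508.0260
with δb = [-0.0030 0.0056], A·Δx = δb → ‖Δx‖ = 1.0664
relative error = 0.0021
so the bound overstates the realised error by a factor of ≈ 223.5314 (computed from the unrounded values)

0.0021
0.4692


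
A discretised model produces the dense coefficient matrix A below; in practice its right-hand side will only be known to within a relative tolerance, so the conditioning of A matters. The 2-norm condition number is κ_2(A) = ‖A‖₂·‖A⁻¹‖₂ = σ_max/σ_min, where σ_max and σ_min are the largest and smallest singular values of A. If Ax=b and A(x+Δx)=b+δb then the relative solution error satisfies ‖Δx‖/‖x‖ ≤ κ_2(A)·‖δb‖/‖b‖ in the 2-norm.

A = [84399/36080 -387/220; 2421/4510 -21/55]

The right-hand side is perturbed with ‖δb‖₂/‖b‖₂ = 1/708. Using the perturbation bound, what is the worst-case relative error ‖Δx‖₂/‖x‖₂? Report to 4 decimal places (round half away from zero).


0.2486

AᵀA = [178425/30976 -33453/7744; -33453/7744 6273/1936]; tr = 278793/30976, det = 81/30976
char-poly roots: 9 and 9/30976
κ = σ_max/σ_min = 3/(3/176) = 176.0000
bound on ‖Δx‖/‖x‖: κ·ε = 176.0000·1/708 = 0.2486


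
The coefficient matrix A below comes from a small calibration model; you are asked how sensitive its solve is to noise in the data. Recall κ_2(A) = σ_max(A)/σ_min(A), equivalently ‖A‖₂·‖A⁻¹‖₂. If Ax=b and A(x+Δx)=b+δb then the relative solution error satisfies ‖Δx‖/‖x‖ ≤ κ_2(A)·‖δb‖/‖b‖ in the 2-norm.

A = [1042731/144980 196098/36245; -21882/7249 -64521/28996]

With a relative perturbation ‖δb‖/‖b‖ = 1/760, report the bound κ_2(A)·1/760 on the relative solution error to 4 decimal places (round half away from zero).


M = AᵀA = [1278816707961/21019200400 59943419172/1313700025; 59943419172/1313700025 719344795689/21019200400]. tr(M)=39963230073/420384008, det(M)=1445900625/13452288256
λ_max, λ_min = (39963230073/420384008 ± √24952871541875674761/2761292409096001)/2 = 1521/16, 950625/840768016
σ_max=√(1521/16)=(39/4), σ_min=√(950625/840768016)=(975/28996) → κ = 289.9600
worst-case relative error ≤ 289.9600 × 1/760 = 0.3815

0.3815


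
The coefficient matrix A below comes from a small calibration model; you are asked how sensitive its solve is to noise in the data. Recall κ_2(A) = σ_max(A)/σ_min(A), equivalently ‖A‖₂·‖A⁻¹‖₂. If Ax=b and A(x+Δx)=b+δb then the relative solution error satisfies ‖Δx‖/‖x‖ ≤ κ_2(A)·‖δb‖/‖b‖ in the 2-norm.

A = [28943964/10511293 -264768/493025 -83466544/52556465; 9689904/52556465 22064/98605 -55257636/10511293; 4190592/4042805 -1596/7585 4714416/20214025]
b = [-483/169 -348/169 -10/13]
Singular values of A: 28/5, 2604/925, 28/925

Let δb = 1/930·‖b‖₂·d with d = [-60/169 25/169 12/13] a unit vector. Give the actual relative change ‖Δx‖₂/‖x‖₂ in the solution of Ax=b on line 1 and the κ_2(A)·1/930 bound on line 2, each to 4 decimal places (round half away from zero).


from the listed singular values, σ₁ = 28/5, σ_n = 28/925
κ_2(A) = (28/5) / (28/925) = 185.0000
κ_2(A)·‖δb‖/‖b‖ = 0.1989
solve Ax = b  →  x = [-0.7938 0.1560 0.3705]
2-norm of b is 3.6056; of x, 0.8898
Δx = A⁻¹·δb where δb = 1/930·3.6056·d; ‖Δx‖ = 0.1281
realised ‖Δx‖/‖x‖ = 0.1439
realised/bound (from unrounded values) ≈ 0.7236

0.1439
0.1989


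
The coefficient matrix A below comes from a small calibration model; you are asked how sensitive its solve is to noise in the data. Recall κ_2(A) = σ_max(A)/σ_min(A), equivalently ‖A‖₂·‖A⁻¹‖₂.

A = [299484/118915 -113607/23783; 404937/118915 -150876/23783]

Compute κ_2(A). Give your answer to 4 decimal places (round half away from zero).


279.8000

M = AᵀA = [596857977/33272417 -1119044160/33272417; -1119044160/33272417 2098242225/33272417]. tr(M)=158535306/1957201, det(M)=164025/1957201
λ_max, λ_min = (158535306/1957201 ± √25132159128937536/3830635754401)/2 = 81, 2025/1957201
κ = σ_max/σ_min = 9/(45/1399) = 279.8000


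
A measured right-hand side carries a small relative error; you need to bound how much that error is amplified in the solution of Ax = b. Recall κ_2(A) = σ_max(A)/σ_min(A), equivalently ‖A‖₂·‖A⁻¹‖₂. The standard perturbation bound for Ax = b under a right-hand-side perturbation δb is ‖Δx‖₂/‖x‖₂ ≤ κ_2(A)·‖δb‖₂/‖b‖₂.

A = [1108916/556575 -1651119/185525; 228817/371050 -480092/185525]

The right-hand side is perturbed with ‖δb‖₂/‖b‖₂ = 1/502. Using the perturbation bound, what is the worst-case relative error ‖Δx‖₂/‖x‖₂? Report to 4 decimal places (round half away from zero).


form AᵀA = [8623990009/1982564676 -1064390450/55071241; -1064390450/55071241 4730691649/55071241] with trace 106441933/1179396 and determinant 130321/1179396
λ_max, λ_min = (106441933/1179396 ± √11329270300512025/1390974924816)/2 = 361/4, 361/294849
so κ_2 = √((361/4) / (361/294849)) = 271.5000
κ_2(A)·‖δb‖/‖b‖ = 0.5408

0.5408


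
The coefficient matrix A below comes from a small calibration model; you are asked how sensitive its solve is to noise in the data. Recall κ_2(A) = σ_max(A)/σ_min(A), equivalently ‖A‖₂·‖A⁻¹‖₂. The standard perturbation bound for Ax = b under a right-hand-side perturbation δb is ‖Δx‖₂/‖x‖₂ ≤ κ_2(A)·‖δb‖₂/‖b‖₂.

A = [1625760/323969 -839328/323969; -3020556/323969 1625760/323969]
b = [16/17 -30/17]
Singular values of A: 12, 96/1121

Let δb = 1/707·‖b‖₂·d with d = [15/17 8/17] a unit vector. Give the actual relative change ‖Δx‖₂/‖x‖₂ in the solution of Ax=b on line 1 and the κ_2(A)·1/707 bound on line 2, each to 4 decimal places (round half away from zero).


0.1982
0.1982

largest singular value 12, smallest 96/1121
κ_2(A) = 12 / (96/1121) = 140.1250
bound on ‖Δx‖/‖x‖: κ·ε = 140.1250·1/707 = 0.1982
solve Ax = b  →  x = [0.1471 -0.0784]
‖b‖ = 2.0000, ‖x‖ = 0.1667
re-solving with b+δb shifts x by Δx of norm 0.0330
relative error = 0.1982
tightness: 0.1982 against a bound of 0.1982; the bound is attained (ratio 1)


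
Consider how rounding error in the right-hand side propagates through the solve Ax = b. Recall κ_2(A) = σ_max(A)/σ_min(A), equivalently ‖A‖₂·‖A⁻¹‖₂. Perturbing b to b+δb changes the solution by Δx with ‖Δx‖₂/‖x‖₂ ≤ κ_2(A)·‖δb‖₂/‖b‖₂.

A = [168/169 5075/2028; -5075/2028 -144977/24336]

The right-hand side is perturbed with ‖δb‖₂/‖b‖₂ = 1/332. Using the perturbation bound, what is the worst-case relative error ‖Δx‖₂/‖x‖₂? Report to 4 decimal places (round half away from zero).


0.4337

form AᵀA = [13573/1872 390775/22464; 390775/22464 11254957/269568] with trace 1016113/20736 and determinant 2401/20736
eigenvalues of AᵀA: λ = (tr ± √(tr²−4·det))/2 = 49, 49/20736
κ_2(A) = √(λ_max/λ_min) = √(49 / (49/20736)) = 144.0000
bound on ‖Δx‖/‖x‖: κ·ε = 144.0000·1/332 = 0.4337


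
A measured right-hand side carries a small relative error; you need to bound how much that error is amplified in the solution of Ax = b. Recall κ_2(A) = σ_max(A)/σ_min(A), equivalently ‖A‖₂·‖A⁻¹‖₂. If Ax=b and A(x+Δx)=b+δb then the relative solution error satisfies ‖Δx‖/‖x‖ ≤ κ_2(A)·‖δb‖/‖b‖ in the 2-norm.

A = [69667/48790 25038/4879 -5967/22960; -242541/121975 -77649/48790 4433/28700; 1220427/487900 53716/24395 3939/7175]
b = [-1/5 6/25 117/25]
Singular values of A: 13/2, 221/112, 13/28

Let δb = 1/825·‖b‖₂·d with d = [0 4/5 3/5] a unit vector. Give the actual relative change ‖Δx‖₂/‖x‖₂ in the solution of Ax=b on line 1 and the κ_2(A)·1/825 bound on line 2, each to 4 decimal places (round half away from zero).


0.0018
0.0170

from the listed singular values, σ₁ = 13/2, σ_n = 13/28
condition number: (13/2) ÷ (13/28) = 14.0000
perturbation bound = 14.0000·1/825 = 0.0170
solve Ax = b  →  x = [0.2021 0.2410 6.6377]
‖b‖₂ = 4.6904 and ‖x‖₂ = 6.6451
Δx = A⁻¹·δb where δb = 1/825·4.6904·d; ‖Δx‖ = 0.0122
realised ‖Δx‖/‖x‖ = 0.0018
realised/bound (from unrounded values) ≈ 0.1086


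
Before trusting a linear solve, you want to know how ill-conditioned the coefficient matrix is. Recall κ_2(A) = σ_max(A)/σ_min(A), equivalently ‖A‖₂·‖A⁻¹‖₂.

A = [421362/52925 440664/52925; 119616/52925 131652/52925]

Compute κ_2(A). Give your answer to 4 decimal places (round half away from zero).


form AᵀA = [10585044/154541 11113200/154541; 11113200/154541 11669904/154541] with trace 767412/5329 and determinant 5184/5329
char-poly roots: 144 and 36/5329
so κ_2 = √(144 / (36/5329)) = 146.0000

146.0000


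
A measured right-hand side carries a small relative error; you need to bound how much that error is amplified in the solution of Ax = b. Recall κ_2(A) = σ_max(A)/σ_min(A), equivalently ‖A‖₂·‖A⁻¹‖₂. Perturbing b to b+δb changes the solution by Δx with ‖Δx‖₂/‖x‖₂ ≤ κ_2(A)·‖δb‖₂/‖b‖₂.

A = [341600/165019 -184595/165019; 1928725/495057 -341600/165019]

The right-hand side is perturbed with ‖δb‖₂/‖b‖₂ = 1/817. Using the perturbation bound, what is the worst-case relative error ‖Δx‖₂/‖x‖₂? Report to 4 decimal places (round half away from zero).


0.4193

AᵀA = [16505865625/848032641 -2934344000/282677547; -2934344000/282677547 521681225/94225849]; tr = 73359850/2934369, det = 15625/2934369
solving λ² − 73359850/2934369·λ + 15625/2934369 = 0 gives λ = 25, 625/2934369
σ_max=√25=5, σ_min=√(625/2934369)=(25/1713) → κ = 342.6000
worst-case relative error ≤ 342.6000 × 1/817 = 0.4193


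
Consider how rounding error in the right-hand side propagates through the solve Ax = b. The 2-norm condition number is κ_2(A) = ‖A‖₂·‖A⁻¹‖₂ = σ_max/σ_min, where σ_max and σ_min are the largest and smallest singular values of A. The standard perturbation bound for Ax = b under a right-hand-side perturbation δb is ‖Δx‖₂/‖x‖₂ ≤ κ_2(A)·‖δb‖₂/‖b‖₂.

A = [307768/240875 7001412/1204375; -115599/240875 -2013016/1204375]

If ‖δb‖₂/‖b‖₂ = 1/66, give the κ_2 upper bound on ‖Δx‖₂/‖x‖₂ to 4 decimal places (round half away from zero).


AᵀA = [172934833/92833225 3820021128/464166125; 3820021128/464166125 84915205456/2320830625]; tr = 53086601/1380625, det = 14776336/34515625
solving λ² − 53086601/1380625·λ + 14776336/34515625 = 0 gives λ = 961/25, 15376/1380625
so κ_2 = √((961/25) / (15376/1380625)) = 58.7500
bound on ‖Δx‖/‖x‖: κ·ε = 58.7500·1/66 = 0.8902

0.8902


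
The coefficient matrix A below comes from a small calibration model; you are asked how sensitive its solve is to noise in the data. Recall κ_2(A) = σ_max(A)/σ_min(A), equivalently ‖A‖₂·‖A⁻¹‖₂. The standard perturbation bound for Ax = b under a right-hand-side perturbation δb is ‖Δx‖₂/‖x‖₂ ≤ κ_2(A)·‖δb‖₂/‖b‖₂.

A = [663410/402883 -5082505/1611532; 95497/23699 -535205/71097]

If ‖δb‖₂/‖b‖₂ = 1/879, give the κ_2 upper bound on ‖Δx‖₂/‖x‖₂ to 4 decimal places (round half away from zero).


0.3111

M = AᵀA = [18199405229/960442081 -204730945045/5762652486; -204730945045/5762652486 9213050783425/138303659664]. tr(M)=40947284209/478559376, det(M)=46854025/478559376
λ_max, λ_min = (40947284209/478559376 ± √1676590394360752402081/229019076357509376)/2 = 1369/16, 34225/29909961
σ_max=√(1369/16)=(37/4), σ_min=√(34225/29909961)=(185/5469) → κ = 273.4500
bound on ‖Δx‖/‖x‖: κ·ε = 273.4500·1/879 = 0.3111


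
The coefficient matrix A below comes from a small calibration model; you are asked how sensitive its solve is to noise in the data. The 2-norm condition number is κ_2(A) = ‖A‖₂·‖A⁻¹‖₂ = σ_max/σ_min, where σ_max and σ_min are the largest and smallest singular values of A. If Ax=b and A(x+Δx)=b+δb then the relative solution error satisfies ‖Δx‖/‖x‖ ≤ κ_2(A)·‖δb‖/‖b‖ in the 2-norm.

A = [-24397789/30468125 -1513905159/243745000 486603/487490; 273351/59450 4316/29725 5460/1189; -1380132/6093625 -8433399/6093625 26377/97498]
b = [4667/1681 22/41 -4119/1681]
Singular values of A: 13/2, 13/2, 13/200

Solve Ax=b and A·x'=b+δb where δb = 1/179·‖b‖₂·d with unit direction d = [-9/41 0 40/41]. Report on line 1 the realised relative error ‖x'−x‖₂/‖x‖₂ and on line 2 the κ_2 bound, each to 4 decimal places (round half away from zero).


σ_max = 13/2, σ_min = 13/200
κ_2(A) = (13/2) / (13/200) = 100.0000
worst-case relative error ≤ 100.0000 × 1/179 = 0.5587
solve Ax = b  →  x = [32.1006 -9.6832 -31.7188]
‖b‖₂ = 3.7417 and ‖x‖₂ = 46.1551
with δb = [-0.0046 0.0000 0.0204], A·Δx = δb → ‖Δx‖ = 0.3216
dividing the unrounded norms, ‖Δx‖/‖x‖ = 0.0070
so the bound overstates the realised error by a factor of ≈ 80.1806 (computed from the unrounded values)

0.0070
0.5587


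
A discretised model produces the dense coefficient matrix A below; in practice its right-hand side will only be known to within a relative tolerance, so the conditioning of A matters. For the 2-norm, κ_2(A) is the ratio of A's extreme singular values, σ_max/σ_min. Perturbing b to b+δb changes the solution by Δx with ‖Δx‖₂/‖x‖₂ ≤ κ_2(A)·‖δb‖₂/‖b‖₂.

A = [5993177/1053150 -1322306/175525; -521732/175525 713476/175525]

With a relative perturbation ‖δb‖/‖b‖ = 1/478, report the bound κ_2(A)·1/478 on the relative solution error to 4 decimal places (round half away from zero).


0.3240

M = AᵀA = [158192126737/3837802500 -17574867593/319816875; -17574867593/319816875 7811561108/106605625]. tr(M)=3515266613/30702420, det(M)=524318404/959450625
λ_max, λ_min = (3515266613/30702420 ± √308875970911481613649/23565964846410000)/2 = 11449/100, 183184/38378025
κ_2(A) = √(λ_max/λ_min) = √((11449/100) / (183184/38378025)) = 154.8750
worst-case relative error ≤ 154.8750 × 1/478 = 0.3240


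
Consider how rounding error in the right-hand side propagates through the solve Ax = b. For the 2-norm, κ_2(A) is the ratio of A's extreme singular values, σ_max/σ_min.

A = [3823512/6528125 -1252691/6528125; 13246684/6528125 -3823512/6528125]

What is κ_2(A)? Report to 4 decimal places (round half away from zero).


M = AᵀA = [304150209616/68186265625 -88701654888/68186265625; -88701654888/68186265625 25901566009/68186265625]. tr(M)=528082841/109098025, det(M)=234256/109098025
char-poly roots: 121/25 and 1936/4363921
σ_max=√(121/25)=(11/5), σ_min=√(1936/4363921)=(44/2089) → κ = 104.4500

104.4500
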